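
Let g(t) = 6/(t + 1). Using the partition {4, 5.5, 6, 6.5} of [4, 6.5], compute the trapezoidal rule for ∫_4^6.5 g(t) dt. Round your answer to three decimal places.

2.452

Subinterval widths: 1.5, 0.5, 0.5.
g(4) = 1.2, g(5.5) = 12/13, g(6) = 6/7, g(6.5) = 0.8.
On each subinterval the trapezoid contributes (Δt_i/2)·[g(t_{i-1}) + g(t_i)].
Sum ≈ 2.452.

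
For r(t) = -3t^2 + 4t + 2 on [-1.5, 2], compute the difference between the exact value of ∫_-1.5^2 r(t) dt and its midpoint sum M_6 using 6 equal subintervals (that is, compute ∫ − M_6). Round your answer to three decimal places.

Exact integral: ∫_-1.5^2 r(t) dt = -0.875.
M_6 ≈ -0.57726.
Error ≈ -0.875 − (-0.57726) ≈ -0.298.

-0.298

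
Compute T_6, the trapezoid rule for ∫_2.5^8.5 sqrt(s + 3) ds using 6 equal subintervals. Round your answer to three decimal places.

17.394

Δs = (8.5 − 2.5)/6 = 1.
f(2.5) ≈ 2.345, f(3.5) ≈ 2.550, f(4.5) ≈ 2.739, f(5.5) ≈ 2.915, f(6.5) ≈ 3.082, f(7.5) ≈ 3.240, f(8.5) ≈ 3.391.
T_6 = (Δs/2)·[f(s_0) + 2f(s_1) + ... + 2f(s_{5}) + f(s_6)].
Sum ≈ 17.394.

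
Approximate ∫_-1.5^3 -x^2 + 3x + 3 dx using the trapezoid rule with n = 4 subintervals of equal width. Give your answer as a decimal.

12.55078125

Δx = (3 − (-1.5))/4 = 1.125.
f(-1.5) = -3.75, f(-0.375) = 1.734375, f(0.75) = 4.6875, f(1.875) = 5.109375, f(3) = 3.
T_4 = (Δx/2)·[f(x_0) + 2f(x_1) + 2f(x_2) + 2f(x_3) + f(x_4)].
Sum = 12.55078125.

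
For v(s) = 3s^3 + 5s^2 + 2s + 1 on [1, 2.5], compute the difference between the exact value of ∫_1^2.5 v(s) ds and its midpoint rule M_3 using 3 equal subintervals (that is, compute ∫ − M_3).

Exact integral: ∫_1^2.5 v(s) ds = 59.671875.
M_3 = 59.0234375.
Error = 59.671875 − 59.0234375 = 0.6484375.

0.6484375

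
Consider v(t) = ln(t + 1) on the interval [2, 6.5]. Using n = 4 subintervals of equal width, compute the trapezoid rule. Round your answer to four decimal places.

Δt = (6.5 − 2)/4 = 1.125.
v(2) ≈ 1.0986, v(3.125) ≈ 1.4171, v(4.25) ≈ 1.6582, v(5.375) ≈ 1.8524, v(6.5) ≈ 2.0149.
T_4 = (Δt/2)·[v(t_0) + 2v(t_1) + 2v(t_2) + 2v(t_3) + v(t_4)].
Sum ≈ 7.2950.

7.2950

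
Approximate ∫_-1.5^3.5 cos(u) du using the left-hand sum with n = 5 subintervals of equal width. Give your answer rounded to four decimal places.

Δu = (3.5 − (-1.5))/5 = 1.
Left endpoints: -1.5, -0.5, 0.5, 1.5, 2.5.
f(-1.5) ≈ 0.0707, f(-0.5) ≈ 0.8776, f(0.5) ≈ 0.8776, f(1.5) ≈ 0.0707, f(2.5) ≈ -0.8011.
Sum = Δu · [f(-1.5) + f(-0.5) + f(0.5) + f(1.5) + f(2.5)].
Sum ≈ 1.0955.

1.0955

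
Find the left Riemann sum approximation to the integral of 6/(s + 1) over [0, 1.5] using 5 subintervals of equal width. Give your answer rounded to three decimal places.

Δs = (1.5 − 0)/5 = 0.3.
Left endpoints: 0, 0.3, 0.6, 0.9, 1.2.
f(0) = 6, f(0.3) = 60/13, f(0.6) = 3.75, f(0.9) = 60/19, f(1.2) = 30/11.
Sum = Δs · [f(0) + f(0.3) + f(0.6) + f(0.9) + f(1.2)].
Sum ≈ 6.075.

6.075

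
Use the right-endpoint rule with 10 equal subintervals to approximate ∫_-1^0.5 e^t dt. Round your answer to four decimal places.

1.3793

Δt = (0.5 − (-1))/10 = 0.15.
Right endpoints: -0.85, -0.7, -0.55, -0.4, -0.25, -0.1, 0.05, 0.2, 0.35, 0.5.
f(-0.85) ≈ 0.4274, f(-0.7) ≈ 0.4966, f(-0.55) ≈ 0.5769, f(-0.4) ≈ 0.6703, f(-0.25) ≈ 0.7788, f(-0.1) ≈ 0.9048, f(0.05) ≈ 1.0513, f(0.2) ≈ 1.2214, f(0.35) ≈ 1.4191, f(0.5) ≈ 1.6487.
Sum = Δt · [f(-0.85) + f(-0.7) + f(-0.55) + ...].
Sum ≈ 1.3793.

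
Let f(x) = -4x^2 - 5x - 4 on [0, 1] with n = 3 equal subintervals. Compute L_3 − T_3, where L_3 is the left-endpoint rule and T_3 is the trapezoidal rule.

1.5

L_3 ≈ -6.40741.
T_3 ≈ -7.90741.
L_3 − T_3 = 1.5.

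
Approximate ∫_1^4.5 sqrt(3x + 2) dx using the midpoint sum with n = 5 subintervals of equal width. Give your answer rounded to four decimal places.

11.0821

Δx = (4.5 − 1)/5 = 0.7.
Midpoints: 1.35, 2.05, 2.75, 3.45, 4.15.
f(1.35) ≈ 2.4597, f(2.05) ≈ 2.8548, f(2.75) ≈ 3.2016, f(3.45) ≈ 3.5143, f(4.15) ≈ 3.8013.
Sum = Δx · [f(1.35) + f(2.05) + f(2.75) + f(3.45) + f(4.15)].
Sum ≈ 11.0821.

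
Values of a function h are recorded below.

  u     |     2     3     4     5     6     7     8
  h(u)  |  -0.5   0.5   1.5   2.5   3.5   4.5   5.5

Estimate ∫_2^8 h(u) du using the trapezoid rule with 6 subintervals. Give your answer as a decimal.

Δu = 1.
T_6 = (1/2)·[(-0.5) + 2·0.5 + 2·1.5 + 2·2.5 + 2·3.5 + 2·4.5 + 5.5] = 15.

15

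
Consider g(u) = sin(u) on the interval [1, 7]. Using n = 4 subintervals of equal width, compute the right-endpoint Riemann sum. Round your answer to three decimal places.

-0.310

Δu = (7 − 1)/4 = 1.5.
Right endpoints: 2.5, 4, 5.5, 7.
g(2.5) ≈ 0.598, g(4) ≈ -0.757, g(5.5) ≈ -0.706, g(7) ≈ 0.657.
Sum = Δu · [g(2.5) + g(4) + g(5.5) + g(7)].
Sum ≈ -0.310.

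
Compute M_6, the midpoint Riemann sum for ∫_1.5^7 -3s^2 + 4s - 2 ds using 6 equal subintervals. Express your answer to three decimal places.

Δs = (7 − 1.5)/6 = 11/12.
Midpoints: 47/24, 2.875, 91/24, 113/24, 5.625, 157/24.
f(47/24) = -5.671875, f(2.875) = -15.296875, f(91/24) = -5753/192, f(113/24) = -49.671875, f(5.625) = -74.421875, f(157/24) = -20009/192.
Sum = Δs · [f(47/24) + f(2.875) + f(91/24) + ...].
Sum ≈ -255.970.

-255.970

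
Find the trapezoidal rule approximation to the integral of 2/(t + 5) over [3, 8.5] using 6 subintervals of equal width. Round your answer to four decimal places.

1.0479

Δt = (8.5 − 3)/6 = 11/12.
f(3) = 0.25, f(47/12) = 24/107, f(29/6) = 12/59, f(5.75) = 8/43, f(20/3) = 6/35, f(91/12) = 24/151, f(8.5) = 4/27.
T_6 = (Δt/2)·[f(t_0) + 2f(t_1) + ... + 2f(t_{5}) + f(t_6)].
Sum ≈ 1.0479.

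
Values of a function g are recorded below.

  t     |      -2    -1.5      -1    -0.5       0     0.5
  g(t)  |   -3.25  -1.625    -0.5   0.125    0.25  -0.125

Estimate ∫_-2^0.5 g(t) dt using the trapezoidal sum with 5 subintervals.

Δt = 0.5.
T_5 = (0.5/2)·[(-3.25) + 2·(-1.625) + 2·(-0.5) + 2·0.125 + 2·0.25 + (-0.125)] = -1.71875.

-1.71875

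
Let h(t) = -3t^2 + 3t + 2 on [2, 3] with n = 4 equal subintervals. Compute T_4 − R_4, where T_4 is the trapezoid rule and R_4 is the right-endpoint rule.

1.5

T_4 = -9.53125.
R_4 = -11.03125.
T_4 − R_4 = 1.5.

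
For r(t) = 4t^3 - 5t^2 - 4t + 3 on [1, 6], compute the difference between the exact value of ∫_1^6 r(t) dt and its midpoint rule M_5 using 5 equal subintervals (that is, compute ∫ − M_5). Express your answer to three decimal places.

15.417

Exact integral: ∫_1^6 r(t) dt ≈ 881.66667.
M_5 = 866.25.
Error ≈ 881.66667 − 866.25 ≈ 15.417.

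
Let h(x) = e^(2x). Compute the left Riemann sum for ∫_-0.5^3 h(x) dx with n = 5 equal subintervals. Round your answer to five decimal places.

92.34834

Δx = (3 − (-0.5))/5 = 0.7.
Left endpoints: -0.5, 0.2, 0.9, 1.6, 2.3.
h(-0.5) ≈ 0.36788, h(0.2) ≈ 1.49182, h(0.9) ≈ 6.04965, h(1.6) ≈ 24.53253, h(2.3) ≈ 99.48432.
Sum = Δx · [h(-0.5) + h(0.2) + h(0.9) + h(1.6) + h(2.3)].
Sum ≈ 92.34834.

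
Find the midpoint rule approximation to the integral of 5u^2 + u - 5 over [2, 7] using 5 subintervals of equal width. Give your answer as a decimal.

Δu = (7 − 2)/5 = 1.
Midpoints: 2.5, 3.5, 4.5, 5.5, 6.5.
f(2.5) = 28.75, f(3.5) = 59.75, f(4.5) = 100.75, f(5.5) = 151.75, f(6.5) = 212.75.
Sum = Δu · [f(2.5) + f(3.5) + f(4.5) + f(5.5) + f(6.5)].
Sum = 553.75.

553.75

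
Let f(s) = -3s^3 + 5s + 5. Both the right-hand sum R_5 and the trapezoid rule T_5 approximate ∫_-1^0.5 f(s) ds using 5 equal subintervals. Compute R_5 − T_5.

0.61875

R_5 = 6.9975.
T_5 = 6.37875.
R_5 − T_5 = 0.61875.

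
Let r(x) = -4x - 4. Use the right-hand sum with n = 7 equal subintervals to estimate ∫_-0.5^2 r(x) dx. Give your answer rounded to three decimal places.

-19.286

Δx = (2 − (-0.5))/7 = 5/14.
Right endpoints: -1/7, 3/14, 4/7, 13/14, 9/7, 23/14, 2.
r(-1/7) = -24/7, r(3/14) = -34/7, r(4/7) = -44/7, r(13/14) = -54/7, r(9/7) = -64/7, r(23/14) = -74/7, r(2) = -12.
Sum = Δx · [r(-1/7) + r(3/14) + r(4/7) + ...].
Sum ≈ -19.286.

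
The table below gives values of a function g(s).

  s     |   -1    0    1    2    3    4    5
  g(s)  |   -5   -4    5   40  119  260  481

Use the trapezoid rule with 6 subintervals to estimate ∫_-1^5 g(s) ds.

Δs = 1.
T_6 = (1/2)·[(-5) + 2·(-4) + 2·5 + 2·40 + 2·119 + 2·260 + 481] = 658.

658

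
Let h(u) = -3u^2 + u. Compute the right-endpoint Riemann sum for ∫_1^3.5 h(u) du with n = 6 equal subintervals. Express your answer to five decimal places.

-42.97743

Δu = (3.5 − 1)/6 = 5/12.
Right endpoints: 17/12, 11/6, 2.25, 8/3, 37/12, 3.5.
h(17/12) = -221/48, h(11/6) = -8.25, h(2.25) = -12.9375, h(8/3) = -56/3, h(37/12) = -25.4375, h(3.5) = -33.25.
Sum = Δu · [h(17/12) + h(11/6) + h(2.25) + ...].
Sum ≈ -42.97743.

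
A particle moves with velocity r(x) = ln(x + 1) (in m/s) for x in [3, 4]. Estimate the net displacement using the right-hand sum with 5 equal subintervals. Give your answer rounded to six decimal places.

1.524160

Δx = (4 − 3)/5 = 0.2.
Right endpoints: 3.2, 3.4, 3.6, 3.8, 4.
r(3.2) ≈ 1.435085, r(3.4) ≈ 1.481605, r(3.6) ≈ 1.526056, r(3.8) ≈ 1.568616, r(4) ≈ 1.609438.
Sum = Δx · [r(3.2) + r(3.4) + r(3.6) + r(3.8) + r(4)].
Sum ≈ 1.524160.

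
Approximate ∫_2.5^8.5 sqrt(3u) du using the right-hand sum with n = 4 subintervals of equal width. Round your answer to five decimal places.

Δu = (8.5 − 2.5)/4 = 1.5.
Right endpoints: 4, 5.5, 7, 8.5.
f(4) ≈ 3.46410, f(5.5) ≈ 4.06202, f(7) ≈ 4.58258, f(8.5) ≈ 5.04975.
Sum = Δu · [f(4) + f(5.5) + f(7) + f(8.5)].
Sum ≈ 25.73767.

25.73767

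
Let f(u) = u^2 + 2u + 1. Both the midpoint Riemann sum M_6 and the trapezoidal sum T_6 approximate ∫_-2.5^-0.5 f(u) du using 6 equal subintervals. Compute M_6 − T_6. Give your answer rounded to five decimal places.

M_6 ≈ 1.1481481.
T_6 ≈ 1.2037037.
M_6 − T_6 ≈ -0.05556.

-0.05556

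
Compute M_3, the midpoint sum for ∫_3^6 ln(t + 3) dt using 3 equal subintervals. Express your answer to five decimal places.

6.02677

Δt = (6 − 3)/3 = 1.
Midpoints: 3.5, 4.5, 5.5.
f(3.5) ≈ 1.87180, f(4.5) ≈ 2.01490, f(5.5) ≈ 2.14007.
Sum = Δt · [f(3.5) + f(4.5) + f(5.5)].
Sum ≈ 6.02677.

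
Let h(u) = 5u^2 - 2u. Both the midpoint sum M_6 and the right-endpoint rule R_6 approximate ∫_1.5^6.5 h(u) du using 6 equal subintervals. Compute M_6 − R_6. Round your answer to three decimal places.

-83.507

M_6 ≈ 410.63657.
R_6 ≈ 494.14352.
M_6 − R_6 ≈ -83.507.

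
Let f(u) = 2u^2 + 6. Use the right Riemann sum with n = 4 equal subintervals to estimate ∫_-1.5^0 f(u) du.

10.4765625

Δu = (0 − (-1.5))/4 = 0.375.
Right endpoints: -1.125, -0.75, -0.375, 0.
f(-1.125) = 8.53125, f(-0.75) = 7.125, f(-0.375) = 6.28125, f(0) = 6.
Sum = Δu · [f(-1.125) + f(-0.75) + f(-0.375) + f(0)].
Sum = 10.4765625.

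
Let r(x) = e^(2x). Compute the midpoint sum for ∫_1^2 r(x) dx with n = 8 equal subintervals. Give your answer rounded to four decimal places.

23.5432

Δx = (2 − 1)/8 = 0.125.
Midpoints: 1.0625, 1.1875, 1.3125, 1.4375, 1.5625, 1.6875, 1.8125, 1.9375.
r(1.0625) ≈ 8.3729, r(1.1875) ≈ 10.7510, r(1.3125) ≈ 13.8046, r(1.4375) ≈ 17.7254, r(1.5625) ≈ 22.7599, r(1.6875) ≈ 29.2243, r(1.8125) ≈ 37.5247, r(1.9375) ≈ 48.1827.
Sum = Δx · [r(1.0625) + r(1.1875) + r(1.3125) + ...].
Sum ≈ 23.5432.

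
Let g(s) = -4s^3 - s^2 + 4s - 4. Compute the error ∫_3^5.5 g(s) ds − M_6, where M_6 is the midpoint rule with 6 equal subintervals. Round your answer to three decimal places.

-1.881

Exact integral: ∫_3^5.5 g(s) ds ≈ -848.02083.
M_6 ≈ -846.14005.
Error ≈ -848.02083 − (-846.14005) ≈ -1.881.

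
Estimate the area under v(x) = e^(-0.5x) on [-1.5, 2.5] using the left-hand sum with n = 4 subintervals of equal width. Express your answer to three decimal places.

Δx = (2.5 − (-1.5))/4 = 1.
Left endpoints: -1.5, -0.5, 0.5, 1.5.
v(-1.5) ≈ 2.117, v(-0.5) ≈ 1.284, v(0.5) ≈ 0.779, v(1.5) ≈ 0.472.
Sum = Δx · [v(-1.5) + v(-0.5) + v(0.5) + v(1.5)].
Sum ≈ 4.652.

4.652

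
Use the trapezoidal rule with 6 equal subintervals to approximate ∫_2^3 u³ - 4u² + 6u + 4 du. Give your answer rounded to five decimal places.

9.93287

Δu = (3 − 2)/6 = 1/6.
f(2) = 8, f(13/6) = 1813/216, f(7/3) = 241/27, f(2.5) = 9.625, f(8/3) = 284/27, f(17/6) = 2513/216, f(3) = 13.
T_6 = (Δu/2)·[f(u_0) + 2f(u_1) + ... + 2f(u_{5}) + f(u_6)].
Sum ≈ 9.93287.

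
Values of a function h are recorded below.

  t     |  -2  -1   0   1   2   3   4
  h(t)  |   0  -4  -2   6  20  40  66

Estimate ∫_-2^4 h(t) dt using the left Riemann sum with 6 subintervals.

Δt = 1.
Sum = 1·[0 + (-4) + (-2) + 6 + 20 + 40] = 60.

60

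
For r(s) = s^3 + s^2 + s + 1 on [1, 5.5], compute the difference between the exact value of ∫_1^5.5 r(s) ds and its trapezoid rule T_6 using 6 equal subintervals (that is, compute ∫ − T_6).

Exact integral: ∫_1^5.5 r(s) ds = 302.765625.
T_6 = 307.30078125.
Error = 302.765625 − 307.30078125 = -4.53515625.

-4.53515625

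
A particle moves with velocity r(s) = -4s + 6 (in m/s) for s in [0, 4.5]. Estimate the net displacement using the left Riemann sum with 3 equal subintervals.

Δs = (4.5 − 0)/3 = 1.5.
Left endpoints: 0, 1.5, 3.
r(0) = 6, r(1.5) = 0, r(3) = -6.
Sum = Δs · [r(0) + r(1.5) + r(3)].
Sum = 0.

0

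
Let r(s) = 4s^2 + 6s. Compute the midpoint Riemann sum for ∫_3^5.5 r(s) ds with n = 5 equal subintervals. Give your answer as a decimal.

Δs = (5.5 − 3)/5 = 0.5.
Midpoints: 3.25, 3.75, 4.25, 4.75, 5.25.
r(3.25) = 61.75, r(3.75) = 78.75, r(4.25) = 97.75, r(4.75) = 118.75, r(5.25) = 141.75.
Sum = Δs · [r(3.25) + r(3.75) + r(4.25) + r(4.75) + r(5.25)].
Sum = 249.375.

249.375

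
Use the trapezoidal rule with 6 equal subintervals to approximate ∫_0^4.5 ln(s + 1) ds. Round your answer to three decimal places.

Δs = (4.5 − 0)/6 = 0.75.
f(0) ≈ 0.000, f(0.75) ≈ 0.560, f(1.5) ≈ 0.916, f(2.25) ≈ 1.179, f(3) ≈ 1.386, f(3.75) ≈ 1.558, f(4.5) ≈ 1.705.
T_6 = (Δs/2)·[f(s_0) + 2f(s_1) + ... + 2f(s_{5}) + f(s_6)].
Sum ≈ 4.839.

4.839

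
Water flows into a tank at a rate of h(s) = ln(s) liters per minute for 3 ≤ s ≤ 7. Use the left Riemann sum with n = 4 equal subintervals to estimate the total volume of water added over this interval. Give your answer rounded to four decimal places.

5.8861

Δs = (7 − 3)/4 = 1.
Left endpoints: 3, 4, 5, 6.
h(3) ≈ 1.0986, h(4) ≈ 1.3863, h(5) ≈ 1.6094, h(6) ≈ 1.7918.
Sum = Δs · [h(3) + h(4) + h(5) + h(6)].
Sum ≈ 5.8861.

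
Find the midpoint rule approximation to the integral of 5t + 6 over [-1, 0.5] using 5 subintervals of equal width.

7.125

Δt = (0.5 − (-1))/5 = 0.3.
Midpoints: -0.85, -0.55, -0.25, 0.05, 0.35.
f(-0.85) = 1.75, f(-0.55) = 3.25, f(-0.25) = 4.75, f(0.05) = 6.25, f(0.35) = 7.75.
Sum = Δt · [f(-0.85) + f(-0.55) + f(-0.25) + f(0.05) + f(0.35)].
Sum = 7.125.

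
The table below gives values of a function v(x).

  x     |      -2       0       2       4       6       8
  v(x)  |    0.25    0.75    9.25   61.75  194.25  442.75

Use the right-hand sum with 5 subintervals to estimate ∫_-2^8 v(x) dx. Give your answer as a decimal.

1417.5

Δx = 2.
Sum = 2·[0.75 + 9.25 + 61.75 + 194.25 + 442.75] = 1417.5.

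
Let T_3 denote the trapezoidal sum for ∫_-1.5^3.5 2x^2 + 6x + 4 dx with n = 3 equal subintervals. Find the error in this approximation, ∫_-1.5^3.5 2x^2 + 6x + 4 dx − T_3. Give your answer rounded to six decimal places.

Exact integral: ∫_-1.5^3.5 f(x) dx ≈ 80.83333333.
T_3 ≈ 85.46296296.
Error ≈ 80.83333333 − 85.46296296 ≈ -4.629630.

-4.629630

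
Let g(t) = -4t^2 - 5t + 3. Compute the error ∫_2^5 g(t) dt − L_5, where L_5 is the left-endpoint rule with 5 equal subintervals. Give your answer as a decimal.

Exact integral: ∫_2^5 g(t) dt = -199.5.
L_5 = -170.52.
Error = -199.5 − (-170.52) = -28.98.

-28.98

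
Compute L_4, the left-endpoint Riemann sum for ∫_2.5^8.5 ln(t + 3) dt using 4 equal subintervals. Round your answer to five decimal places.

Δt = (8.5 − 2.5)/4 = 1.5.
Left endpoints: 2.5, 4, 5.5, 7.
f(2.5) ≈ 1.70475, f(4) ≈ 1.94591, f(5.5) ≈ 2.14007, f(7) ≈ 2.30259.
Sum = Δt · [f(2.5) + f(4) + f(5.5) + f(7)].
Sum ≈ 12.13996.

12.13996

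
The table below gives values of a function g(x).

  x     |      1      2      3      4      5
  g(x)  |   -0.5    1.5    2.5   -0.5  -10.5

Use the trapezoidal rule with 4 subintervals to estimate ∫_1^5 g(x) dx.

Δx = 1.
T_4 = (1/2)·[(-0.5) + 2·1.5 + 2·2.5 + 2·(-0.5) + (-10.5)] = -2.

-2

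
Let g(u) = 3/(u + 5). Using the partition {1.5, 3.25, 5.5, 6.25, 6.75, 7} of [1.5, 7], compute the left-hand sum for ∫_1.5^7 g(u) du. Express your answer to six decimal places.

Subinterval widths: 1.75, 2.25, 0.75, 0.5, 0.25.
Left endpoints: 1.5, 3.25, 5.5, 6.25, 6.75.
g(1.5) = 6/13, g(3.25) = 4/11, g(5.5) = 2/7, g(6.25) = 4/15, g(6.75) = 12/47.
Sum = Σ Δu_i · g(u_i).
Sum ≈ 2.037323.

2.037323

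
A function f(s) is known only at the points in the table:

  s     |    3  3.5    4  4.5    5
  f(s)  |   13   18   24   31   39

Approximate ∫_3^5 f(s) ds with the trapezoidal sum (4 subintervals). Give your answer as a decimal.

Δs = 0.5.
T_4 = (0.5/2)·[13 + 2·18 + 2·24 + 2·31 + 39] = 49.5.

49.5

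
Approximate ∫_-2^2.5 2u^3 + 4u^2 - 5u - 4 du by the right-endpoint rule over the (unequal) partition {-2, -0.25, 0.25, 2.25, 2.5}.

Subinterval widths: 1.75, 0.5, 2, 0.25.
Right endpoints: -0.25, 0.25, 2.25, 2.5.
f(-0.25) = -2.53125, f(0.25) = -4.96875, f(2.25) = 27.78125, f(2.5) = 39.75.
Sum = Σ Δu_i · f(u_i).
Sum = 58.5859375.

58.5859375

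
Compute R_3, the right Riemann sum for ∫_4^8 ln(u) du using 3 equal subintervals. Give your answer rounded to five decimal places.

7.53405

Δu = (8 − 4)/3 = 4/3.
Right endpoints: 16/3, 20/3, 8.
f(16/3) ≈ 1.67398, f(20/3) ≈ 1.89712, f(8) ≈ 2.07944.
Sum = Δu · [f(16/3) + f(20/3) + f(8)].
Sum ≈ 7.53405.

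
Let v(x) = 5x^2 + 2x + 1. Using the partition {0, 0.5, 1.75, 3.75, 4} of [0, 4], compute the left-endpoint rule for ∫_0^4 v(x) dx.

63.890625

Subinterval widths: 0.5, 1.25, 2, 0.25.
Left endpoints: 0, 0.5, 1.75, 3.75.
v(0) = 1, v(0.5) = 3.25, v(1.75) = 19.8125, v(3.75) = 78.8125.
Sum = Σ Δx_i · v(x_i).
Sum = 63.890625.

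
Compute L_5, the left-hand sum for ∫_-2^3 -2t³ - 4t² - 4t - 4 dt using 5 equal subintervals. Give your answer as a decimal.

Δt = (3 − (-2))/5 = 1.
Left endpoints: -2, -1, 0, 1, 2.
f(-2) = 4, f(-1) = -2, f(0) = -4, f(1) = -14, f(2) = -44.
Sum = Δt · [f(-2) + f(-1) + f(0) + f(1) + f(2)].
Sum = -60.

-60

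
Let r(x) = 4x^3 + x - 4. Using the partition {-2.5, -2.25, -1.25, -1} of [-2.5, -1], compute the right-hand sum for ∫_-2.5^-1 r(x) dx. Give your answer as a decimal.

-28.265625

Subinterval widths: 0.25, 1, 0.25.
Right endpoints: -2.25, -1.25, -1.
r(-2.25) = -51.8125, r(-1.25) = -13.0625, r(-1) = -9.
Sum = Σ Δx_i · r(x_i).
Sum = -28.265625.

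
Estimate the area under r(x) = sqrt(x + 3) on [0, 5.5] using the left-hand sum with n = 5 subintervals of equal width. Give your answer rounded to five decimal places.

Δx = (5.5 − 0)/5 = 1.1.
Left endpoints: 0, 1.1, 2.2, 3.3, 4.4.
r(0) ≈ 1.73205, r(1.1) ≈ 2.02485, r(2.2) ≈ 2.28035, r(3.3) ≈ 2.50998, r(4.4) ≈ 2.72029.
Sum = Δx · [r(0) + r(1.1) + r(2.2) + r(3.3) + r(4.4)].
Sum ≈ 12.39427.

12.39427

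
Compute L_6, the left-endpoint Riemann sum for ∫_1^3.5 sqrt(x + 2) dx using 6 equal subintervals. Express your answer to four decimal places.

5.0062

Δx = (3.5 − 1)/6 = 5/12.
Left endpoints: 1, 17/12, 11/6, 2.25, 8/3, 37/12.
f(1) ≈ 1.7321, f(17/12) ≈ 1.8484, f(11/6) ≈ 1.9579, f(2.25) ≈ 2.0616, f(8/3) ≈ 2.1602, f(37/12) ≈ 2.2546.
Sum = Δx · [f(1) + f(17/12) + f(11/6) + ...].
Sum ≈ 5.0062.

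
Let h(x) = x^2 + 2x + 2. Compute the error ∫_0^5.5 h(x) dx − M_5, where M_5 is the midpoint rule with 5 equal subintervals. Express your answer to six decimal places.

0.554583

Exact integral: ∫_0^5.5 h(x) dx ≈ 96.70833333.
M_5 = 96.15375.
Error ≈ 96.70833333 − 96.15375 ≈ 0.554583.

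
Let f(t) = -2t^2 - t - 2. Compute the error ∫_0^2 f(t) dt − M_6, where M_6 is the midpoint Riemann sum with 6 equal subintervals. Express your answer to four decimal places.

-0.0370

Exact integral: ∫_0^2 f(t) dt ≈ -11.333333.
M_6 ≈ -11.296296.
Error ≈ -11.333333 − (-11.296296) ≈ -0.0370.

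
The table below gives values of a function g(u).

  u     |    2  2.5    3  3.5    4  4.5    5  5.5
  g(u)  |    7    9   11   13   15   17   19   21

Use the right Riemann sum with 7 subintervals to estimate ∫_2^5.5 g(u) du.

52.5

Δu = 0.5.
Sum = 0.5·[9 + 11 + 13 + 15 + 17 + 19 + 21] = 52.5.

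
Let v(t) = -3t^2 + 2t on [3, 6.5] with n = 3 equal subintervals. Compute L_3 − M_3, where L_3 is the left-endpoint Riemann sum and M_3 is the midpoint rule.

50.53125

L_3 ≈ -162.6527778.
M_3 ≈ -213.1840278.
L_3 − M_3 = 50.53125.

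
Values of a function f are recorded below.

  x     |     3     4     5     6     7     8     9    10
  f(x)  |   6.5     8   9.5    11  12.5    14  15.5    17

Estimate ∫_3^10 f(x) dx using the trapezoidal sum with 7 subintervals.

82.25

Δx = 1.
T_7 = (1/2)·[6.5 + 2·8 + 2·9.5 + 2·11 + 2·12.5 + 2·14 + 2·15.5 + 17] = 82.25.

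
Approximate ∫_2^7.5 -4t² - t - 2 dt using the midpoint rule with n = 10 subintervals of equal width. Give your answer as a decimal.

Δt = (7.5 − 2)/10 = 0.55.
Midpoints: 2.275, 2.825, 3.375, 3.925, 4.475, 5.025, 5.575, 6.125, 6.675, 7.225.
f(2.275) = -24.9775, f(2.825) = -36.7475, f(3.375) = -50.9375, f(3.925) = -67.5475, f(4.475) = -86.5775, f(5.025) = -108.0275, f(5.575) = -131.8975, f(6.125) = -158.1875, f(6.675) = -186.8975, f(7.225) = -218.0275.
Sum = Δt · [f(2.275) + f(2.825) + f(3.375) + ...].
Sum = -588.40375.

-588.40375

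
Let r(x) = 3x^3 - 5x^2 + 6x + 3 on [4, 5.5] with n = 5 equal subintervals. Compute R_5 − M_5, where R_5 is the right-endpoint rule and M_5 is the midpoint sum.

38.0053125

R_5 = 408.5025.
M_5 = 370.4971875.
R_5 − M_5 = 38.0053125.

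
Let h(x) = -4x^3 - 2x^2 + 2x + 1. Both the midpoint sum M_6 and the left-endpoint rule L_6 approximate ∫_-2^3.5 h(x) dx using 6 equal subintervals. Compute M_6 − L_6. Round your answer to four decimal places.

-83.0825

M_6 ≈ -149.992766.
L_6 ≈ -66.910301.
M_6 − L_6 ≈ -83.0825.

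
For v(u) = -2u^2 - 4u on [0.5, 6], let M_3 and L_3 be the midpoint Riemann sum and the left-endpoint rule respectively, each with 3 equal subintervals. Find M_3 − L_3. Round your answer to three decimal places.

-76.465

M_3 ≈ -212.33565.
L_3 ≈ -135.87037.
M_3 − L_3 ≈ -76.465.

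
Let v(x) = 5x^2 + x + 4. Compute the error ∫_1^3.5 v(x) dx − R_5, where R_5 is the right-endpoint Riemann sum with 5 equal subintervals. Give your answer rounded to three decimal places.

-15.208

Exact integral: ∫_1^3.5 v(x) dx ≈ 85.41667.
R_5 = 100.625.
Error ≈ 85.41667 − 100.625 ≈ -15.208.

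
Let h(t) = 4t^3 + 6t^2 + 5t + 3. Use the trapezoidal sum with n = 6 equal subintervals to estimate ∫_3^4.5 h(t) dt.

Δt = (4.5 − 3)/6 = 0.25.
h(3) = 180, h(3.25) = 219.9375, h(3.5) = 265.5, h(3.75) = 317.0625, h(4) = 375, h(4.25) = 439.6875, h(4.5) = 511.5.
T_6 = (Δt/2)·[h(t_0) + 2h(t_1) + ... + 2h(t_{5}) + h(t_6)].
Sum = 490.734375.

490.734375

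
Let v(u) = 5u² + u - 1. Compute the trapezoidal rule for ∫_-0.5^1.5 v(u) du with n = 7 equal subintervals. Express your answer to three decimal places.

4.969

Δu = (1.5 − (-0.5))/7 = 2/7.
v(-0.5) = -0.25, v(-3/14) = -193/196, v(1/14) = -177/196, v(5/14) = -1/196, v(9/14) = 335/196, v(13/14) = 831/196, v(17/14) = 1487/196, v(1.5) = 11.75.
T_7 = (Δu/2)·[v(u_0) + 2v(u_1) + ... + 2v(u_{6}) + v(u_7)].
Sum ≈ 4.969.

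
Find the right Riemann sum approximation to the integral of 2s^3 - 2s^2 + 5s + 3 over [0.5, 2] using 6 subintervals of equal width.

Δs = (2 − 0.5)/6 = 0.25.
Right endpoints: 0.75, 1, 1.25, 1.5, 1.75, 2.
f(0.75) = 6.46875, f(1) = 8, f(1.25) = 10.03125, f(1.5) = 12.75, f(1.75) = 16.34375, f(2) = 21.
Sum = Δs · [f(0.75) + f(1) + f(1.25) + ...].
Sum = 18.6484375.

18.6484375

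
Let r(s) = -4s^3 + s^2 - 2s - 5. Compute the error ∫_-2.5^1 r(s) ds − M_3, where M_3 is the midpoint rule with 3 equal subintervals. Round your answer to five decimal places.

Exact integral: ∫_-2.5^1 r(s) ds ≈ 31.3541667.
M_3 ≈ 27.3842593.
Error ≈ 31.3541667 − 27.3842593 ≈ 3.96991.

3.96991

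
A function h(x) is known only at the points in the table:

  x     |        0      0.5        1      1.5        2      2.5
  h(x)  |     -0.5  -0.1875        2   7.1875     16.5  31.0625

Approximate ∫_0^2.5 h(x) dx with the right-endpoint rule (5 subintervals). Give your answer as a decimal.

28.28125

Δx = 0.5.
Sum = 0.5·[(-0.1875) + 2 + 7.1875 + 16.5 + 31.0625] = 28.28125.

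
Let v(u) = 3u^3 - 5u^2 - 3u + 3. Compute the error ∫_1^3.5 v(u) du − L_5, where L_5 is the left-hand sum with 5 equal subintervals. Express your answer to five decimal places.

Exact integral: ∫_1^3.5 v(u) du ≈ 32.6302083.
L_5 = 18.75.
Error ≈ 32.6302083 − 18.75 ≈ 13.88021.

13.88021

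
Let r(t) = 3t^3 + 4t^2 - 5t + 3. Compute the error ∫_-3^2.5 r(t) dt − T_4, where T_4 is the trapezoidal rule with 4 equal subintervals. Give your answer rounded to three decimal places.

-3.033

Exact integral: ∫_-3^2.5 r(t) dt ≈ 48.75521.
T_4 ≈ 51.78809.
Error ≈ 48.75521 − 51.78809 ≈ -3.033.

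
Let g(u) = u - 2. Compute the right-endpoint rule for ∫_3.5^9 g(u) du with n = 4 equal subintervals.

Δu = (9 − 3.5)/4 = 1.375.
Right endpoints: 4.875, 6.25, 7.625, 9.
g(4.875) = 2.875, g(6.25) = 4.25, g(7.625) = 5.625, g(9) = 7.
Sum = Δu · [g(4.875) + g(6.25) + g(7.625) + g(9)].
Sum = 27.15625.

27.15625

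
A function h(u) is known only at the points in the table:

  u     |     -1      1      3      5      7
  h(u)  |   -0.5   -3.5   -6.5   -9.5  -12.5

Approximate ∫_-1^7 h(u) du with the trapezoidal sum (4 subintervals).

-52

Δu = 2.
T_4 = (2/2)·[(-0.5) + 2·(-3.5) + 2·(-6.5) + 2·(-9.5) + (-12.5)] = -52.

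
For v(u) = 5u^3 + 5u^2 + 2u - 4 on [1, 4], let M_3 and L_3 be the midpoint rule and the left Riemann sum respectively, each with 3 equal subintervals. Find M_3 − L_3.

166.125

M_3 = 416.125.
L_3 = 250.
M_3 − L_3 = 166.125.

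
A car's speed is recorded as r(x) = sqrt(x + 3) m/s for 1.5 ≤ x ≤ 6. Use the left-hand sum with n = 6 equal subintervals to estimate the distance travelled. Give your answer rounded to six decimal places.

11.303301

Δx = (6 − 1.5)/6 = 0.75.
Left endpoints: 1.5, 2.25, 3, 3.75, 4.5, 5.25.
r(1.5) ≈ 2.121320, r(2.25) ≈ 2.291288, r(3) ≈ 2.449490, r(3.75) ≈ 2.598076, r(4.5) ≈ 2.738613, r(5.25) ≈ 2.872281.
Sum = Δx · [r(1.5) + r(2.25) + r(3) + ...].
Sum ≈ 11.303301.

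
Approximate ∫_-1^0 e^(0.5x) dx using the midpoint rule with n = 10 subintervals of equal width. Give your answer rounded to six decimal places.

Δx = (0 − (-1))/10 = 0.1.
Midpoints: -0.95, -0.85, -0.75, -0.65, -0.55, -0.45, -0.35, -0.25, -0.15, -0.05.
f(-0.95) ≈ 0.621885, f(-0.85) ≈ 0.653770, f(-0.75) ≈ 0.687289, f(-0.65) ≈ 0.722527, f(-0.55) ≈ 0.759572, f(-0.45) ≈ 0.798516, f(-0.35) ≈ 0.839457, f(-0.25) ≈ 0.882497, f(-0.15) ≈ 0.927743, f(-0.05) ≈ 0.975310.
Sum = Δx · [f(-0.95) + f(-0.85) + f(-0.75) + ...].
Sum ≈ 0.786857.

0.786857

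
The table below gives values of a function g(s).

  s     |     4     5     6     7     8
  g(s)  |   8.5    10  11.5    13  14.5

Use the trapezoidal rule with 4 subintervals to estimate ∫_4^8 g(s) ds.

46

Δs = 1.
T_4 = (1/2)·[8.5 + 2·10 + 2·11.5 + 2·13 + 14.5] = 46.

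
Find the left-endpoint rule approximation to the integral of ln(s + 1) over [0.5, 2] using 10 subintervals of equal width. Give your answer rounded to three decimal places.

1.135

Δs = (2 − 0.5)/10 = 0.15.
Left endpoints: 0.5, 0.65, 0.8, 0.95, 1.1, 1.25, 1.4, 1.55, 1.7, 1.85.
f(0.5) ≈ 0.405, f(0.65) ≈ 0.501, f(0.8) ≈ 0.588, f(0.95) ≈ 0.668, f(1.1) ≈ 0.742, f(1.25) ≈ 0.811, f(1.4) ≈ 0.875, f(1.55) ≈ 0.936, f(1.7) ≈ 0.993, f(1.85) ≈ 1.047.
Sum = Δs · [f(0.5) + f(0.65) + f(0.8) + ...].
Sum ≈ 1.135.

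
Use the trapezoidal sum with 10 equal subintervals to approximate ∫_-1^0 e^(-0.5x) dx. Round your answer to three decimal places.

1.298

Δx = (0 − (-1))/10 = 0.1.
f(-1) ≈ 1.649, f(-0.9) ≈ 1.568, f(-0.8) ≈ 1.492, f(-0.7) ≈ 1.419, f(-0.6) ≈ 1.350, f(-0.5) ≈ 1.284, f(-0.4) ≈ 1.221, f(-0.3) ≈ 1.162, f(-0.2) ≈ 1.105, f(-0.1) ≈ 1.051, f(0) ≈ 1.000.
T_10 = (Δx/2)·[f(x_0) + 2f(x_1) + ... + 2f(x_{9}) + f(x_10)].
Sum ≈ 1.298.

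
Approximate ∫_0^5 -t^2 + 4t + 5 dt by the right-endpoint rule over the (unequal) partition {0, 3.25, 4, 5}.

27.921875

Subinterval widths: 3.25, 0.75, 1.
Right endpoints: 3.25, 4, 5.
f(3.25) = 7.4375, f(4) = 5, f(5) = 0.
Sum = Σ Δt_i · f(t_i).
Sum = 27.921875.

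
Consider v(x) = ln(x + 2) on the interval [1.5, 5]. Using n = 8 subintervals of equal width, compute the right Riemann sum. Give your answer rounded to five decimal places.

5.88605

Δx = (5 − 1.5)/8 = 0.4375.
Right endpoints: 1.9375, 2.375, 2.8125, 3.25, 3.6875, 4.125, 4.5625, 5.
v(1.9375) ≈ 1.37055, v(2.375) ≈ 1.47591, v(2.8125) ≈ 1.57122, v(3.25) ≈ 1.65823, v(3.6875) ≈ 1.73827, v(4.125) ≈ 1.81238, v(4.5625) ≈ 1.88137, v(5) ≈ 1.94591.
Sum = Δx · [v(1.9375) + v(2.375) + v(2.8125) + ...].
Sum ≈ 5.88605.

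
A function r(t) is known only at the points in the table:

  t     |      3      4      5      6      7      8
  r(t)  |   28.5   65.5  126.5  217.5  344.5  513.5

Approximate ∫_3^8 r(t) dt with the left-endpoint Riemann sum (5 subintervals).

782.5

Δt = 1.
Sum = 1·[28.5 + 65.5 + 126.5 + 217.5 + 344.5] = 782.5.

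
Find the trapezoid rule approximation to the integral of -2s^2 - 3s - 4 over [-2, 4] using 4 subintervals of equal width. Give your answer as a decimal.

Δs = (4 − (-2))/4 = 1.5.
f(-2) = -6, f(-0.5) = -3, f(1) = -9, f(2.5) = -24, f(4) = -48.
T_4 = (Δs/2)·[f(s_0) + 2f(s_1) + 2f(s_2) + 2f(s_3) + f(s_4)].
Sum = -94.5.

-94.5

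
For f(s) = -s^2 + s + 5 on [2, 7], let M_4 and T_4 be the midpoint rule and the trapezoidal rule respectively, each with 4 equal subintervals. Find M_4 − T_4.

M_4 = -63.515625.
T_4 = -65.46875.
M_4 − T_4 = 1.953125.

1.953125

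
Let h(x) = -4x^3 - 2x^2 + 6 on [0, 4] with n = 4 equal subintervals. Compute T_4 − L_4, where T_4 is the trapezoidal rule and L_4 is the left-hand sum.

-144

T_4 = -292.
L_4 = -148.
T_4 − L_4 = -144.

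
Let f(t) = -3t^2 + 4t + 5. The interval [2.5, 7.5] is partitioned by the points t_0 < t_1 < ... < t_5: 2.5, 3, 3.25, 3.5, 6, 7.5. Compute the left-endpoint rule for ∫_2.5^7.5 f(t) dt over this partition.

Subinterval widths: 0.5, 0.25, 0.25, 2.5, 1.5.
Left endpoints: 2.5, 3, 3.25, 3.5, 6.
f(2.5) = -3.75, f(3) = -10, f(3.25) = -13.6875, f(3.5) = -17.75, f(6) = -79.
Sum = Σ Δt_i · f(t_i).
Sum = -170.671875.

-170.671875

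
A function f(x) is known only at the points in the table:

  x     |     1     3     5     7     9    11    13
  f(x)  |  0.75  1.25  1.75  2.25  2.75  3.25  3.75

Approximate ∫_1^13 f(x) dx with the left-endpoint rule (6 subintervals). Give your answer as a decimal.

Δx = 2.
Sum = 2·[0.75 + 1.25 + 1.75 + 2.25 + 2.75 + 3.25] = 24.

24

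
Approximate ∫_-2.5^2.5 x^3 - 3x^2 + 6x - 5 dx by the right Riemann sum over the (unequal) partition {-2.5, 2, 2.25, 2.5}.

16.39453125

Subinterval widths: 4.5, 0.25, 0.25.
Right endpoints: 2, 2.25, 2.5.
f(2) = 3, f(2.25) = 4.703125, f(2.5) = 6.875.
Sum = Σ Δx_i · f(x_i).
Sum = 16.39453125.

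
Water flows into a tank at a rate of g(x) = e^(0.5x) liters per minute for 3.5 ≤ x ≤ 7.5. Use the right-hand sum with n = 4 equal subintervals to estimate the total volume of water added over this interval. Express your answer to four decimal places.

93.4418

Δx = (7.5 − 3.5)/4 = 1.
Right endpoints: 4.5, 5.5, 6.5, 7.5.
g(4.5) ≈ 9.4877, g(5.5) ≈ 15.6426, g(6.5) ≈ 25.7903, g(7.5) ≈ 42.5211.
Sum = Δx · [g(4.5) + g(5.5) + g(6.5) + g(7.5)].
Sum ≈ 93.4418.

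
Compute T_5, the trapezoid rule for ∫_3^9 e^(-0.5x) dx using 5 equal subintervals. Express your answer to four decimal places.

Δx = (9 − 3)/5 = 1.2.
f(3) ≈ 0.2231, f(4.2) ≈ 0.1225, f(5.4) ≈ 0.0672, f(6.6) ≈ 0.0369, f(7.8) ≈ 0.0202, f(9) ≈ 0.0111.
T_5 = (Δx/2)·[f(x_0) + 2f(x_1) + ... + 2f(x_{4}) + f(x_5)].
Sum ≈ 0.4367.

0.4367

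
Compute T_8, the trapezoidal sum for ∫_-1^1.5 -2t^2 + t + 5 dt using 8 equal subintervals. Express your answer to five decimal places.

10.12695

Δt = (1.5 − (-1))/8 = 0.3125.
f(-1) = 2, f(-0.6875) = 3.3671875, f(-0.375) = 4.34375, f(-0.0625) = 4.9296875, f(0.25) = 5.125, f(0.5625) = 4.9296875, f(0.875) = 4.34375, f(1.1875) = 3.3671875, f(1.5) = 2.
T_8 = (Δt/2)·[f(t_0) + 2f(t_1) + ... + 2f(t_{7}) + f(t_8)].
Sum ≈ 10.12695.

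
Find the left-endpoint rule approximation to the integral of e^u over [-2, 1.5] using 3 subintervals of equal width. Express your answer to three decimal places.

Δu = (1.5 − (-2))/3 = 7/6.
Left endpoints: -2, -5/6, 1/3.
f(-2) ≈ 0.135, f(-5/6) ≈ 0.435, f(1/3) ≈ 1.396.
Sum = Δu · [f(-2) + f(-5/6) + f(1/3)].
Sum ≈ 2.293.

2.293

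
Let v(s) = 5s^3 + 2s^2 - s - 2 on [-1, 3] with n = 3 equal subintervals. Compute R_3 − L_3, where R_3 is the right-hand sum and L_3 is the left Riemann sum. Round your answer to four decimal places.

R_3 ≈ 228.148148.
L_3 ≈ 25.481481.
R_3 − L_3 ≈ 202.6667.

202.6667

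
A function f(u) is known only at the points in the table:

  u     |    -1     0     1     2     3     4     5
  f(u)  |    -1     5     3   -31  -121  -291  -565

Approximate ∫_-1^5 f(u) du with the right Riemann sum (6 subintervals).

-1000

Δu = 1.
Sum = 1·[5 + 3 + (-31) + (-121) + (-291) + (-565)] = -1000.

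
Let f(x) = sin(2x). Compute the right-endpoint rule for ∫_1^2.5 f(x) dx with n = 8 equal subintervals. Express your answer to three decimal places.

-0.521

Δx = (2.5 − 1)/8 = 0.1875.
Right endpoints: 1.1875, 1.375, 1.5625, 1.75, 1.9375, 2.125, 2.3125, 2.5.
f(1.1875) ≈ 0.694, f(1.375) ≈ 0.382, f(1.5625) ≈ 0.017, f(1.75) ≈ -0.351, f(1.9375) ≈ -0.669, f(2.125) ≈ -0.895, f(2.3125) ≈ -0.996, f(2.5) ≈ -0.959.
Sum = Δx · [f(1.1875) + f(1.375) + f(1.5625) + ...].
Sum ≈ -0.521.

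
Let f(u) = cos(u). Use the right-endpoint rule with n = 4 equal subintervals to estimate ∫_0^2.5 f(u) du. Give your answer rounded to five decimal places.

0.01601

Δu = (2.5 − 0)/4 = 0.625.
Right endpoints: 0.625, 1.25, 1.875, 2.5.
f(0.625) ≈ 0.81096, f(1.25) ≈ 0.31532, f(1.875) ≈ -0.29953, f(2.5) ≈ -0.80114.
Sum = Δu · [f(0.625) + f(1.25) + f(1.875) + f(2.5)].
Sum ≈ 0.01601.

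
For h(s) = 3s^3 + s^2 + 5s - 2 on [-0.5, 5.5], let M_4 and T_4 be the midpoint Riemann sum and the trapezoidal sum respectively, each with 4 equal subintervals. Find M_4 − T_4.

-79.3125

M_4 = 778.3125.
T_4 = 857.625.
M_4 − T_4 = -79.3125.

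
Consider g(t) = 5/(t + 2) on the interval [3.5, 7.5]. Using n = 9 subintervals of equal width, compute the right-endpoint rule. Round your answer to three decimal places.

2.649

Δt = (7.5 − 3.5)/9 = 4/9.
Right endpoints: 71/18, 79/18, 29/6, 95/18, 103/18, 37/6, 119/18, 127/18, 7.5.
g(71/18) = 90/107, g(79/18) = 18/23, g(29/6) = 30/41, g(95/18) = 90/131, g(103/18) = 90/139, g(37/6) = 30/49, g(119/18) = 18/31, g(127/18) = 90/163, g(7.5) = 10/19.
Sum = Δt · [g(71/18) + g(79/18) + g(29/6) + ...].
Sum ≈ 2.649.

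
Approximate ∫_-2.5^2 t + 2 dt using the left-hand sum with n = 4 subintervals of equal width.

Δt = (2 − (-2.5))/4 = 1.125.
Left endpoints: -2.5, -1.375, -0.25, 0.875.
f(-2.5) = -0.5, f(-1.375) = 0.625, f(-0.25) = 1.75, f(0.875) = 2.875.
Sum = Δt · [f(-2.5) + f(-1.375) + f(-0.25) + f(0.875)].
Sum = 5.34375.

5.34375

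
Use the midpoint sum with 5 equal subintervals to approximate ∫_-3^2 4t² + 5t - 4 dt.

12.5

Δt = (2 − (-3))/5 = 1.
Midpoints: -2.5, -1.5, -0.5, 0.5, 1.5.
f(-2.5) = 8.5, f(-1.5) = -2.5, f(-0.5) = -5.5, f(0.5) = -0.5, f(1.5) = 12.5.
Sum = Δt · [f(-2.5) + f(-1.5) + f(-0.5) + f(0.5) + f(1.5)].
Sum = 12.5.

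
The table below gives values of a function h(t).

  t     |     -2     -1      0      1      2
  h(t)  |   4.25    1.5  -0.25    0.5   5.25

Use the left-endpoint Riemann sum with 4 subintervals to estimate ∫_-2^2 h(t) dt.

6

Δt = 1.
Sum = 1·[4.25 + 1.5 + (-0.25) + 0.5] = 6.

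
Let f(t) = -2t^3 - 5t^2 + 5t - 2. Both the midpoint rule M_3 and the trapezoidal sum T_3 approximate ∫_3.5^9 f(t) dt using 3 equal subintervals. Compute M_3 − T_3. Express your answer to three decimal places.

M_3 ≈ -4122.66377.
T_3 ≈ -4319.07870.
M_3 − T_3 ≈ 196.415.

196.415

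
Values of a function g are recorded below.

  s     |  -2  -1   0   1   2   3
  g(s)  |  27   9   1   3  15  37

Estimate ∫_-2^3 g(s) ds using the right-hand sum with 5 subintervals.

65

Δs = 1.
Sum = 1·[9 + 1 + 3 + 15 + 37] = 65.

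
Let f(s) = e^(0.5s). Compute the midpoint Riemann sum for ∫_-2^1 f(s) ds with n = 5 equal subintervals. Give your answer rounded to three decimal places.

Δs = (1 − (-2))/5 = 0.6.
Midpoints: -1.7, -1.1, -0.5, 0.1, 0.7.
f(-1.7) ≈ 0.427, f(-1.1) ≈ 0.577, f(-0.5) ≈ 0.779, f(0.1) ≈ 1.051, f(0.7) ≈ 1.419.
Sum = Δs · [f(-1.7) + f(-1.1) + f(-0.5) + f(0.1) + f(0.7)].
Sum ≈ 2.552.

2.552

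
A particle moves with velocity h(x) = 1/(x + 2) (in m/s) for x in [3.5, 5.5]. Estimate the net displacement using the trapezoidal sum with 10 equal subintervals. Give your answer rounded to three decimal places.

Δx = (5.5 − 3.5)/10 = 0.2.
h(3.5) = 2/11, h(3.7) = 10/57, h(3.9) = 10/59, h(4.1) = 10/61, h(4.3) = 10/63, h(4.5) = 2/13, h(4.7) = 10/67, h(4.9) = 10/69, h(5.1) = 10/71, h(5.3) = 10/73, h(5.5) = 2/15.
T_10 = (Δx/2)·[h(x_0) + 2h(x_1) + ... + 2h(x_{9}) + h(x_10)].
Sum ≈ 0.310.

0.310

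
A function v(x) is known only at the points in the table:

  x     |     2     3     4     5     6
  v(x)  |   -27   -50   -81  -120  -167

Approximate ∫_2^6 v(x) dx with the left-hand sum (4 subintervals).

-278

Δx = 1.
Sum = 1·[(-27) + (-50) + (-81) + (-120)] = -278.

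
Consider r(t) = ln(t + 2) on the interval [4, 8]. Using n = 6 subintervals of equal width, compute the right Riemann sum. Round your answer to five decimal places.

Δt = (8 − 4)/6 = 2/3.
Right endpoints: 14/3, 16/3, 6, 20/3, 22/3, 8.
r(14/3) ≈ 1.89712, r(16/3) ≈ 1.99243, r(6) ≈ 2.07944, r(20/3) ≈ 2.15948, r(22/3) ≈ 2.23359, r(8) ≈ 2.30259.
Sum = Δt · [r(14/3) + r(16/3) + r(6) + ...].
Sum ≈ 8.44310.

8.44310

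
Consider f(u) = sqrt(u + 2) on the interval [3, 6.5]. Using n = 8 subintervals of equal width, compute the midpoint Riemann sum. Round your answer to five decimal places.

9.06789

Δu = (6.5 − 3)/8 = 0.4375.
Midpoints: 3.21875, 3.65625, 4.09375, 4.53125, 4.96875, 5.40625, 5.84375, 6.28125.
f(3.21875) ≈ 2.28446, f(3.65625) ≈ 2.37829, f(4.09375) ≈ 2.46855, f(4.53125) ≈ 2.55563, f(4.96875) ≈ 2.63984, f(5.40625) ≈ 2.72144, f(5.84375) ≈ 2.80067, f(6.28125) ≈ 2.87772.
Sum = Δu · [f(3.21875) + f(3.65625) + f(4.09375) + ...].
Sum ≈ 9.06789.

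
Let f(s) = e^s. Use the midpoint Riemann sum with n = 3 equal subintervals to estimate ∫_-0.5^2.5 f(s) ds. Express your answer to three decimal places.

Δs = (2.5 − (-0.5))/3 = 1.
Midpoints: 0, 1, 2.
f(0) ≈ 1.000, f(1) ≈ 2.718, f(2) ≈ 7.389.
Sum = Δs · [f(0) + f(1) + f(2)].
Sum ≈ 11.107.

11.107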